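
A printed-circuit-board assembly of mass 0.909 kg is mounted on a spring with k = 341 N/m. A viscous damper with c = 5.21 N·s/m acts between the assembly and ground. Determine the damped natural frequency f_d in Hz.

3.05 Hz

ω_n = √(k/m) = √(341.0/0.909) = 19.37 rad/s.
Critical damping c_c = 2√(k·m) = 2√(341.0 × 0.909) = 35.21 N·s/m, so ζ = c/c_c = 5.21/35.21 = 0.1480.
ω_d = ω_n√(1 − ζ²) = 19.37 × √(1 − 0.0219) = 19.16 rad/s.
f_d = ω_d/(2π) = 3.049 Hz.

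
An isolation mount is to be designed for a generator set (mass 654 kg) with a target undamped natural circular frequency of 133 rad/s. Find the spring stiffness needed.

11600000 N/m

k = m·ω_n² = 654 × 133.0² = 654 × 17690 = 11570000 N/m.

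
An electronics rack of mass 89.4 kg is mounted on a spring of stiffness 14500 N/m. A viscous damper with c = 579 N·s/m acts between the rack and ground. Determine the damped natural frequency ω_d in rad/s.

ω_n = √(k/m) = √(14500/89.4) = 12.74 rad/s.
Critical damping c_c = 2√(k·m) = 2√(14500 × 89.4) = 2277 N·s/m, so ζ = c/c_c = 579/2277 = 0.2543.
ω_d = ω_n√(1 − ζ²) = 12.74 × √(1 − 0.0647) = 12.32 rad/s.

12.3 rad/s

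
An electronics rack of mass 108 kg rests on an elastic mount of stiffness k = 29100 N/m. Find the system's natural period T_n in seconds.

0.383 s

ω_n = √(k/m) = √(29100/108) = √269.4 = 16.41 rad/s.
T_n = 2π/ω_n = 6.283/16.41 = 0.3828 s.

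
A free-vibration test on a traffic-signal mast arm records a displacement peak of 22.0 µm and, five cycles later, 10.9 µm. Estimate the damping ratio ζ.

0.0223

Logarithmic decrement δ = (1/n)·ln(x₀/x_n) = (1/5)·ln(22.0/10.9) = (1/5)·ln(2.018) = 0.1405.
ζ = δ/√(4π² + δ²) = 0.1405/√(39.48 + 0.0197) = 0.1405/6.285 = 0.02235.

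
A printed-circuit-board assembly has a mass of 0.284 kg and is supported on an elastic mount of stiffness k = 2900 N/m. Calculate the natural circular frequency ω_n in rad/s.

ω_n = √(k/m) = √(2900/0.284) = √10210 = 101.1 rad/s.

101 rad/s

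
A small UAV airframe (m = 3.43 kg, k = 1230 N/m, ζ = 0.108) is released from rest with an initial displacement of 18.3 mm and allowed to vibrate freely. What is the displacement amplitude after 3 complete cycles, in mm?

2.36 mm

Logarithmic decrement δ = 2πζ/√(1 − ζ²) = 2π × 0.1080/√(1 − 0.0117) = 0.6826.
After n cycles, x_n/x₀ = e^(−nδ), so x_3 = 18.3 × e^(−3 × 0.6826) = 18.3 × 0.1290 = 2.361 mm.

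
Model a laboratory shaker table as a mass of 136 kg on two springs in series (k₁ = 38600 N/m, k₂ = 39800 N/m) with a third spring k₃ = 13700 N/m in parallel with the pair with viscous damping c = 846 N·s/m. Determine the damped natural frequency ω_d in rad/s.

Series pair: k_s = k₁k₂/(k₁+k₂) = (38600)(39800)/(38600 + 39800) = 19600 N/m. In parallel with k₃: k_eq = 19600 + 13700 = 33300 N/m.
ω_n = √(k_eq/m) = √(33300/136) = 15.65 rad/s.
Critical damping c_c = 2√(k_eq·m) = 2√(33300 × 136) = 4256 N·s/m, so ζ = c/c_c = 846/4256 = 0.1988.
ω_d = ω_n√(1 − ζ²) = 15.65 × √(1 − 0.0395) = 15.33 rad/s.

15.3 rad/s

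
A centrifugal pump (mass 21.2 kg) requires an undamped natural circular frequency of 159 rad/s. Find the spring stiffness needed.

536000 N/m

k = m·ω_n² = 21.2 × 159.0² = 21.2 × 25280 = 536000 N/m.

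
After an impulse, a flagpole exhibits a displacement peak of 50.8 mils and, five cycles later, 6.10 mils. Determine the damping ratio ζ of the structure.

0.0673

Logarithmic decrement δ = (1/n)·ln(x₀/x_n) = (1/5)·ln(50.8/6.10) = (1/5)·ln(8.328) = 0.4239.
ζ = δ/√(4π² + δ²) = 0.4239/√(39.48 + 0.180) = 0.4239/6.297 = 0.06732.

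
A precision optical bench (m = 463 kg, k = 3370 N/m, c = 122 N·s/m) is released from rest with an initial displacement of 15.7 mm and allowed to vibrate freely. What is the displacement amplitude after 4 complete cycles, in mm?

4.59 mm

ζ = c/(2√(km)) = 122/(2√(3370 × 463)) = 122/2498 = 0.04883.
Logarithmic decrement δ = 2πζ/√(1 − ζ²) = 2π × 0.04883/√(1 − 0.00238) = 0.3072.
After n cycles, x_n/x₀ = e^(−nδ), so x_4 = 15.7 × e^(−4 × 0.3072) = 15.7 × 0.2926 = 4.594 mm.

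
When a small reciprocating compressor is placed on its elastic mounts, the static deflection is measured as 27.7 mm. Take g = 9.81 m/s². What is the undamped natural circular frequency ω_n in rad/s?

18.8 rad/s

ω_n = √(g/δ_st) = √(9.81/0.0277) = √354.2 = 18.82 rad/s.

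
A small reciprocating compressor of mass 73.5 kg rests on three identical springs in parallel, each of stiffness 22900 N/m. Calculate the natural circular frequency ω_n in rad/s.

30.6 rad/s

Parallel springs add: k_eq = 3 × 22900 = 68700 N/m.
ω_n = √(k_eq/m) = √(68700/73.5) = √934.7 = 30.57 rad/s.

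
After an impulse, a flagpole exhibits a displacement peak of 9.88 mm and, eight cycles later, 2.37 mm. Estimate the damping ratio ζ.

0.0284

Logarithmic decrement δ = (1/n)·ln(x₀/x_n) = (1/8)·ln(9.88/2.37) = (1/8)·ln(4.169) = 0.1785.
ζ = δ/√(4π² + δ²) = 0.1785/√(39.48 + 0.0318) = 0.1785/6.286 = 0.02839.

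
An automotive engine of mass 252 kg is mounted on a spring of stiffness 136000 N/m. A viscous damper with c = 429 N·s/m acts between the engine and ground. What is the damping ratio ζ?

0.0366

ω_n = √(k/m) = √(136000/252) = 23.23 rad/s.
Critical damping c_c = 2√(k·m) = 2√(136000 × 252) = 11710 N·s/m, so ζ = c/c_c = 429/11710 = 0.03664.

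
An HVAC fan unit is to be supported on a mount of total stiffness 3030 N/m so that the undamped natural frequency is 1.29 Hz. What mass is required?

ω_n = 2πf_n = 2π × 1.29 = 8.105 rad/s.
m = k/ω_n² = 3030/8.105² = 3030/65.70 = 46.12 kg.

46.1 kg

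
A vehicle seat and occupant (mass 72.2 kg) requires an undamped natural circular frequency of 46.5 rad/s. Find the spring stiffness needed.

156000 N/m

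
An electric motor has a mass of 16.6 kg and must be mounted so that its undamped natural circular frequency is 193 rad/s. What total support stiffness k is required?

618000 N/m

k = m·ω_n² = 16.6 × 193.0² = 16.6 × 37250 = 618300 N/m.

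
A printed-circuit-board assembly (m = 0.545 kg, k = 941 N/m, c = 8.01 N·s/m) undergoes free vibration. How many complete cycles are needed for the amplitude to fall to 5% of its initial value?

3 cycles

ζ = c/(2√(km)) = 8.01/(2√(941 × 0.545)) = 8.01/45.29 = 0.1769.
Logarithmic decrement δ = 2πζ/√(1 − ζ²) = 2π × 0.1769/√(1 − 0.0313) = 1.129.
x_n/x₀ = e^(−nδ) ≤ 0.05; take ln: n ≥ ln(1/0.05)/δ = 2.996/1.129 = 2.653.
So 3 complete cycles are required.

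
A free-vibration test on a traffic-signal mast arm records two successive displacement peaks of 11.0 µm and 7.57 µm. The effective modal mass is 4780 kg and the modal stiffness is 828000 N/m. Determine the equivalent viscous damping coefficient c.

7470 N·s/m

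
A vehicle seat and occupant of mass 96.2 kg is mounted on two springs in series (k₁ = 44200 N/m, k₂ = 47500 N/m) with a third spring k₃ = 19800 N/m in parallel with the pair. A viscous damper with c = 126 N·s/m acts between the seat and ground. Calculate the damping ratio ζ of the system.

0.0311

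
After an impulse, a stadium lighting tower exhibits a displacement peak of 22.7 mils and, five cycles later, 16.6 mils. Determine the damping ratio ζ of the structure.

0.00996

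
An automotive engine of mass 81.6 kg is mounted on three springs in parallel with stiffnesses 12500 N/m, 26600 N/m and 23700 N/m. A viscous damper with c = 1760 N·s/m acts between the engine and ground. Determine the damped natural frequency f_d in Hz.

4.07 Hz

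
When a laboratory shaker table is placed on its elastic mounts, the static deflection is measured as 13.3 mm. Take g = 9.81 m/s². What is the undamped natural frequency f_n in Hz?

ω_n = √(g/δ_st) = √(9.81/0.0133) = √737.6 = 27.16 rad/s.
f_n = ω_n/(2π) = 27.16/6.283 = 4.322 Hz.

4.32 Hz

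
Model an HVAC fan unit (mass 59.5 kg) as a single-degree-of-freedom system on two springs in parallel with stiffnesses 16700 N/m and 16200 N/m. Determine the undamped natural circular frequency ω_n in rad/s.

Parallel springs add: k_eq = 16700 + 16200 = 32900 N/m.
ω_n = √(k_eq/m) = √(32900/59.5) = √552.9 = 23.51 rad/s.

23.5 rad/s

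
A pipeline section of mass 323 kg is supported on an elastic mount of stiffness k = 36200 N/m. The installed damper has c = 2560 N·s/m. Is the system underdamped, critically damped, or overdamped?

underdamped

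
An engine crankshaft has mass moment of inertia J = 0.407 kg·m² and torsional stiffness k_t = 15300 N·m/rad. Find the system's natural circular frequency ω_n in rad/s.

194 rad/s

ω_n = √(k_t/J) = √(15300/0.407) = √37590 = 193.9 rad/s.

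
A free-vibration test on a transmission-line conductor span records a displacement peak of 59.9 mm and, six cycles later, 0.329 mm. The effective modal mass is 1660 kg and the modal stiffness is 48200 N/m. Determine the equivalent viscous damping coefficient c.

Logarithmic decrement δ = (1/n)·ln(x₀/x_n) = (1/6)·ln(59.9/0.329) = (1/6)·ln(182.1) = 0.8674.
ζ = δ/√(4π² + δ²) = 0.8674/√(39.48 + 0.752) = 0.8674/6.343 = 0.1368.
c = ζ · 2√(km) = 0.1368 × 2√(48200 × 1660) = 0.1368 × 17890 = 2447 N·s/m.

2450 N·s/m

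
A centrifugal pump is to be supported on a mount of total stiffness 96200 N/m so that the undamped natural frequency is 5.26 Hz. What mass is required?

88.1 kg

ω_n = 2πf_n = 2π × 5.26 = 33.05 rad/s.
m = k/ω_n² = 96200/33.05² = 96200/1092 = 88.07 kg.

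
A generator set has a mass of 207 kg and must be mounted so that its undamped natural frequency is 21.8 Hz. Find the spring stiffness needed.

ω_n = 2πf_n = 2π × 21.8 = 137.0 rad/s.
k = m·ω_n² = 207 × 137.0² = 207 × 18760 = 3884000 N/m.

3880000 N/m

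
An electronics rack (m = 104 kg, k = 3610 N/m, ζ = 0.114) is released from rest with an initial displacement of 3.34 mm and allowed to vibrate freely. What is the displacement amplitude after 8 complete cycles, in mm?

Logarithmic decrement δ = 2πζ/√(1 − ζ²) = 2π × 0.1140/√(1 − 0.0130) = 0.7210.
After n cycles, x_n/x₀ = e^(−nδ), so x_8 = 3.34 × e^(−8 × 0.7210) = 3.34 × 0.003126 = 0.01044 mm.

0.0104 mm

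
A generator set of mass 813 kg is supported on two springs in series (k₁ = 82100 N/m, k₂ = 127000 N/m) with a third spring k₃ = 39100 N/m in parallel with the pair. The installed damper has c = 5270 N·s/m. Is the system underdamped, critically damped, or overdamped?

Series pair: k_s = k₁k₂/(k₁+k₂) = (82100)(127000)/(82100 + 127000) = 49860 N/m. In parallel with k₃: k_eq = 49860 + 39100 = 88960 N/m.
c_c = 2√(k_eq·m) = 17010 N·s/m; ζ = c/c_c = 5270/17010 = 0.310.
Since ζ < 1 the system is underdamped.

underdamped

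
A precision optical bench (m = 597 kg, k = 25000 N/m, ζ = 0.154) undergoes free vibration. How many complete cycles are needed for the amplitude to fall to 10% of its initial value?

3 cycles

Logarithmic decrement δ = 2πζ/√(1 − ζ²) = 2π × 0.1540/√(1 − 0.0237) = 0.9793.
x_n/x₀ = e^(−nδ) ≤ 0.1; take ln: n ≥ ln(1/0.1)/δ = 2.303/0.9793 = 2.351.
So 3 complete cycles are required.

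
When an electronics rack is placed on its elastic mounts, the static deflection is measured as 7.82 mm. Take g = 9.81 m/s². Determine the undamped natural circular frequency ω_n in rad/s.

ω_n = √(g/δ_st) = √(9.81/0.00782) = √1254 = 35.42 rad/s.

35.4 rad/s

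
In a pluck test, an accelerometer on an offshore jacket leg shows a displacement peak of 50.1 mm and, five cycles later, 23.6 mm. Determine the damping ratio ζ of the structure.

0.0240

Logarithmic decrement δ = (1/n)·ln(x₀/x_n) = (1/5)·ln(50.1/23.6) = (1/5)·ln(2.123) = 0.1506.
ζ = δ/√(4π² + δ²) = 0.1506/√(39.48 + 0.0227) = 0.1506/6.285 = 0.02395.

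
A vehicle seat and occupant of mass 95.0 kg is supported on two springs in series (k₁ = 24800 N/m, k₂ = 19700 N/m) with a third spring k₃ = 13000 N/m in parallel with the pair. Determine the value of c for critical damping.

Series pair: k_s = k₁k₂/(k₁+k₂) = (24800)(19700)/(24800 + 19700) = 10980 N/m. In parallel with k₃: k_eq = 10980 + 13000 = 23980 N/m.
c_c = 2√(k_eq·m) = 2√(23980 × 95.0) = 2 × 1509 = 3019 N·s/m.

3020 N·s/m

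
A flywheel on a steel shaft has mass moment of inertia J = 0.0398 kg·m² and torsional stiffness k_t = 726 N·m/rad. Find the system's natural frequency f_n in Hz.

21.5 Hz

ω_n = √(k_t/J) = √(726/0.0398) = √18240 = 135.1 rad/s.
f_n = ω_n/(2π) = 135.1/6.283 = 21.50 Hz.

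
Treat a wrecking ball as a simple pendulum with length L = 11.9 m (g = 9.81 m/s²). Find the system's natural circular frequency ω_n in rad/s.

0.908 rad/s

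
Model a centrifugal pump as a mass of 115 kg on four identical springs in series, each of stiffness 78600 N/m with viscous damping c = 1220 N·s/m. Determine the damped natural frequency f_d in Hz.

Series springs: 1/k_eq = 4/78600, so k_eq = 78600/4 = 19650 N/m.
ω_n = √(k_eq/m) = √(19650/115) = 13.07 rad/s.
Critical damping c_c = 2√(k_eq·m) = 2√(19650 × 115) = 3006 N·s/m, so ζ = c/c_c = 1220/3006 = 0.4058.
ω_d = ω_n√(1 − ζ²) = 13.07 × √(1 − 0.165) = 11.95 rad/s.
f_d = ω_d/(2π) = 1.901 Hz.

1.90 Hz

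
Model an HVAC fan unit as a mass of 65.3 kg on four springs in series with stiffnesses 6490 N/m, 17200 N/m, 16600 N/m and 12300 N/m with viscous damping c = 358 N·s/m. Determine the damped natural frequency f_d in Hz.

Series springs: 1/k_eq = 1/6490 + 1/17200 + 1/16600 + 1/12300 = 0.0003538, so k_eq = 2827 N/m.
ω_n = √(k_eq/m) = √(2827/65.3) = 6.579 rad/s.
Critical damping c_c = 2√(k_eq·m) = 2√(2827 × 65.3) = 859.3 N·s/m, so ζ = c/c_c = 358/859.3 = 0.4166.
ω_d = ω_n√(1 − ζ²) = 6.579 × √(1 − 0.174) = 5.981 rad/s.
f_d = ω_d/(2π) = 0.9519 Hz.

0.952 Hz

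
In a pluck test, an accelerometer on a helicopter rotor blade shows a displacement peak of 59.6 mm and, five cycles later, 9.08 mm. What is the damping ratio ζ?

0.0598

Logarithmic decrement δ = (1/n)·ln(x₀/x_n) = (1/5)·ln(59.6/9.08) = (1/5)·ln(6.564) = 0.3763.
ζ = δ/√(4π² + δ²) = 0.3763/√(39.48 + 0.142) = 0.3763/6.294 = 0.05979.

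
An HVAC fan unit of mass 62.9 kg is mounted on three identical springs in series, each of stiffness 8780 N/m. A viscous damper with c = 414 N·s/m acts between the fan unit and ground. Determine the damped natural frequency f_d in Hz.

Series springs: 1/k_eq = 3/8780, so k_eq = 8780/3 = 2927 N/m.
ω_n = √(k_eq/m) = √(2927/62.9) = 6.821 rad/s.
Critical damping c_c = 2√(k_eq·m) = 2√(2927 × 62.9) = 858.1 N·s/m, so ζ = c/c_c = 414/858.1 = 0.4825.
ω_d = ω_n√(1 − ζ²) = 6.821 × √(1 − 0.233) = 5.975 rad/s.
f_d = ω_d/(2π) = 0.9509 Hz.

0.951 Hz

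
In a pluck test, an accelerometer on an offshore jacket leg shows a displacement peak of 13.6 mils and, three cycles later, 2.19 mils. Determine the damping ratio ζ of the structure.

0.0964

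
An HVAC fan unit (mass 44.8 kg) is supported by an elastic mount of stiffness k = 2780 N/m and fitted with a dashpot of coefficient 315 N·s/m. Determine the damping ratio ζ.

0.446

ω_n = √(k/m) = √(2780/44.8) = 7.877 rad/s.
Critical damping c_c = 2√(k·m) = 2√(2780 × 44.8) = 705.8 N·s/m, so ζ = c/c_c = 315/705.8 = 0.4463.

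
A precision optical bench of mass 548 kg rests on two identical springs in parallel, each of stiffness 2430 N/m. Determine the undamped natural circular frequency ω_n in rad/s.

2.98 rad/s

Parallel springs add: k_eq = 2 × 2430 = 4860 N/m.
ω_n = √(k_eq/m) = √(4860/548) = √8.869 = 2.978 rad/s.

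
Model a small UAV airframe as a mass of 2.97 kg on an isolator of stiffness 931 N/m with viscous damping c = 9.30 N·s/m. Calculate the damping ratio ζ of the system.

0.0884

ω_n = √(k/m) = √(931.0/2.97) = 17.71 rad/s.
Critical damping c_c = 2√(k·m) = 2√(931.0 × 2.97) = 105.2 N·s/m, so ζ = c/c_c = 9.30/105.2 = 0.08843.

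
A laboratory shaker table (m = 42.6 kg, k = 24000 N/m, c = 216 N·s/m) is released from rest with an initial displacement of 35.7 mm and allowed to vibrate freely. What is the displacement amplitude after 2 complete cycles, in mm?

9.26 mm

ζ = c/(2√(km)) = 216/(2√(24000 × 42.6)) = 216/2022 = 0.1068.
Logarithmic decrement δ = 2πζ/√(1 − ζ²) = 2π × 0.1068/√(1 − 0.0114) = 0.6750.
After n cycles, x_n/x₀ = e^(−nδ), so x_2 = 35.7 × e^(−2 × 0.6750) = 35.7 × 0.2593 = 9.255 mm.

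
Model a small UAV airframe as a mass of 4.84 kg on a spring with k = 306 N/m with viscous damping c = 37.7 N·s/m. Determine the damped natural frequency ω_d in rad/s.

ω_n = √(k/m) = √(306.0/4.84) = 7.951 rad/s.
Critical damping c_c = 2√(k·m) = 2√(306.0 × 4.84) = 76.97 N·s/m, so ζ = c/c_c = 37.7/76.97 = 0.4898.
ω_d = ω_n√(1 − ζ²) = 7.951 × √(1 − 0.240) = 6.932 rad/s.

6.93 rad/s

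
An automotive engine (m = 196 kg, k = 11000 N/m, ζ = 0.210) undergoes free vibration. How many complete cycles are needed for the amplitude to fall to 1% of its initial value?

Logarithmic decrement δ = 2πζ/√(1 − ζ²) = 2π × 0.2100/√(1 − 0.0441) = 1.350.
x_n/x₀ = e^(−nδ) ≤ 0.01; take ln: n ≥ ln(1/0.01)/δ = 4.605/1.350 = 3.412.
So 4 complete cycles are required.

4 cycles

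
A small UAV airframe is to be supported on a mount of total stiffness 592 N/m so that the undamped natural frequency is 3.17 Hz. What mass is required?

1.49 kg

ω_n = 2πf_n = 2π × 3.17 = 19.92 rad/s.
m = k/ω_n² = 592/19.92² = 592/396.7 = 1.492 kg.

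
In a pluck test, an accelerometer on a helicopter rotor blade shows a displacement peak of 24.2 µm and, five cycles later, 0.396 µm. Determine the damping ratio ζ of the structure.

0.130

Logarithmic decrement δ = (1/n)·ln(x₀/x_n) = (1/5)·ln(24.2/0.396) = (1/5)·ln(61.11) = 0.8225.
ζ = δ/√(4π² + δ²) = 0.8225/√(39.48 + 0.677) = 0.8225/6.337 = 0.1298.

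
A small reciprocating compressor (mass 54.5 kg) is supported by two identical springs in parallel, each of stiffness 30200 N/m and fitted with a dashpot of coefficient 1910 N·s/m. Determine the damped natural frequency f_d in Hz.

4.50 Hz

Parallel springs add: k_eq = 2 × 30200 = 60400 N/m.
ω_n = √(k_eq/m) = √(60400/54.5) = 33.29 rad/s.
Critical damping c_c = 2√(k_eq·m) = 2√(60400 × 54.5) = 3629 N·s/m, so ζ = c/c_c = 1910/3629 = 0.5264.
ω_d = ω_n√(1 − ζ²) = 33.29 × √(1 − 0.277) = 28.31 rad/s.
f_d = ω_d/(2π) = 4.505 Hz.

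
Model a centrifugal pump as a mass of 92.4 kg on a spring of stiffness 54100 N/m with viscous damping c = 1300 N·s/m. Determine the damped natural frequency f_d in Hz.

3.68 Hz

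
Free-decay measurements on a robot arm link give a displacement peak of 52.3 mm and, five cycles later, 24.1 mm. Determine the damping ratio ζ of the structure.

Logarithmic decrement δ = (1/n)·ln(x₀/x_n) = (1/5)·ln(52.3/24.1) = (1/5)·ln(2.170) = 0.1550.
ζ = δ/√(4π² + δ²) = 0.1550/√(39.48 + 0.0240) = 0.1550/6.285 = 0.02465.

0.0247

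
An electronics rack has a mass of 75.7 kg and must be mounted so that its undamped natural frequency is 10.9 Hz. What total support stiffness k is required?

355000 N/m

ω_n = 2πf_n = 2π × 10.9 = 68.49 rad/s.
k = m·ω_n² = 75.7 × 68.49² = 75.7 × 4690 = 355100 N/m.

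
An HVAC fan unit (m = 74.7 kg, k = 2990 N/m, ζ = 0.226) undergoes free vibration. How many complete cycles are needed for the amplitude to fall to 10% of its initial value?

Logarithmic decrement δ = 2πζ/√(1 − ζ²) = 2π × 0.2260/√(1 − 0.0511) = 1.458.
x_n/x₀ = e^(−nδ) ≤ 0.1; take ln: n ≥ ln(1/0.1)/δ = 2.303/1.458 = 1.580.
So 2 complete cycles are required.

2 cycles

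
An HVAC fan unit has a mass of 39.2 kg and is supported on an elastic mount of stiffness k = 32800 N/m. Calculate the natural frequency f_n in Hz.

ω_n = √(k/m) = √(32800/39.2) = √836.7 = 28.93 rad/s.
f_n = ω_n/(2π) = 28.93/6.283 = 4.604 Hz.

4.60 Hz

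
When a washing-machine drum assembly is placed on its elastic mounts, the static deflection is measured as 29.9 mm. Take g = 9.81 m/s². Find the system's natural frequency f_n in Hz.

ω_n = √(g/δ_st) = √(9.81/0.0299) = √328.1 = 18.11 rad/s.
f_n = ω_n/(2π) = 18.11/6.283 = 2.883 Hz.

2.88 Hz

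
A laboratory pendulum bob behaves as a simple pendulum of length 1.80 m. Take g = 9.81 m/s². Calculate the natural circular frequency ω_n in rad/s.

2.33 rad/s

For a simple pendulum ω_n = √(g/L) = √(9.81/1.80) = √5.450 = 2.335 rad/s.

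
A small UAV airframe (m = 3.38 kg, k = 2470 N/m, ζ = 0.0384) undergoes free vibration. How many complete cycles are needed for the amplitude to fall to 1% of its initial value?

20 cycles

Logarithmic decrement δ = 2πζ/√(1 − ζ²) = 2π × 0.03840/√(1 − 0.00147) = 0.2415.
x_n/x₀ = e^(−nδ) ≤ 0.01; take ln: n ≥ ln(1/0.01)/δ = 4.605/0.2415 = 19.07.
So 20 complete cycles are required.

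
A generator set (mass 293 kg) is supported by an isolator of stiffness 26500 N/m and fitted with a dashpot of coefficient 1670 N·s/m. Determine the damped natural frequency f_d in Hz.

1.44 Hz

ω_n = √(k/m) = √(26500/293) = 9.510 rad/s.
Critical damping c_c = 2√(k·m) = 2√(26500 × 293) = 5573 N·s/m, so ζ = c/c_c = 1670/5573 = 0.2997.
ω_d = ω_n√(1 − ζ²) = 9.510 × √(1 − 0.0898) = 9.073 rad/s.
f_d = ω_d/(2π) = 1.444 Hz.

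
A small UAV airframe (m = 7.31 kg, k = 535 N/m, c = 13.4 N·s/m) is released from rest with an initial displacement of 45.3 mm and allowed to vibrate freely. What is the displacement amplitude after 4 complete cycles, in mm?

ζ = c/(2√(km)) = 13.4/(2√(535 × 7.31)) = 13.4/125.1 = 0.1071.
Logarithmic decrement δ = 2πζ/√(1 − ζ²) = 2π × 0.1071/√(1 − 0.0115) = 0.6771.
After n cycles, x_n/x₀ = e^(−nδ), so x_4 = 45.3 × e^(−4 × 0.6771) = 45.3 × 0.06665 = 3.019 mm.

3.02 mm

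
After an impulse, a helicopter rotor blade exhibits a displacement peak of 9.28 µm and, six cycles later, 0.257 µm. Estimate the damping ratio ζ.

0.0947

Logarithmic decrement δ = (1/n)·ln(x₀/x_n) = (1/6)·ln(9.28/0.257) = (1/6)·ln(36.11) = 0.5978.
ζ = δ/√(4π² + δ²) = 0.5978/√(39.48 + 0.357) = 0.5978/6.312 = 0.09471.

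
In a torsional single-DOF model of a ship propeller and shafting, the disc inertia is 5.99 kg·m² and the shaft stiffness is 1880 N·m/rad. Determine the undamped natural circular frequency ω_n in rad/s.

ω_n = √(k_t/J) = √(1880/5.99) = √313.9 = 17.72 rad/s.

17.7 rad/s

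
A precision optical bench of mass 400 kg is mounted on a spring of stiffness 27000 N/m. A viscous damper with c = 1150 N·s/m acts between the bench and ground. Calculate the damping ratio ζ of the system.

0.175

ω_n = √(k/m) = √(27000/400) = 8.216 rad/s.
Critical damping c_c = 2√(k·m) = 2√(27000 × 400) = 6573 N·s/m, so ζ = c/c_c = 1150/6573 = 0.1750.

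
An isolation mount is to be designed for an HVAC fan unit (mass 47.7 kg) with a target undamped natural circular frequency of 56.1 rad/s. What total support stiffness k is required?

150000 N/m

k = m·ω_n² = 47.7 × 56.10² = 47.7 × 3147 = 150100 N/m.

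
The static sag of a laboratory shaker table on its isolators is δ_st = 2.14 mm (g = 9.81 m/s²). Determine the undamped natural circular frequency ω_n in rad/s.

ω_n = √(g/δ_st) = √(9.81/0.00214) = √4584 = 67.71 rad/s.

67.7 rad/s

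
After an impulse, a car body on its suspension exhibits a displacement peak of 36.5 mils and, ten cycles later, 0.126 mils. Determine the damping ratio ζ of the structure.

0.0899

Logarithmic decrement δ = (1/n)·ln(x₀/x_n) = (1/10)·ln(36.5/0.126) = (1/10)·ln(289.7) = 0.5669.
ζ = δ/√(4π² + δ²) = 0.5669/√(39.48 + 0.321) = 0.5669/6.309 = 0.08986.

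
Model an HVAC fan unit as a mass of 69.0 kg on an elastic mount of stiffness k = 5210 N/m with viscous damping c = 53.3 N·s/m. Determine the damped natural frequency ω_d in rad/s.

8.68 rad/s

ω_n = √(k/m) = √(5210/69.0) = 8.689 rad/s.
Critical damping c_c = 2√(k·m) = 2√(5210 × 69.0) = 1199 N·s/m, so ζ = c/c_c = 53.3/1199 = 0.04445.
ω_d = ω_n√(1 − ζ²) = 8.689 × √(1 − 0.00198) = 8.681 rad/s.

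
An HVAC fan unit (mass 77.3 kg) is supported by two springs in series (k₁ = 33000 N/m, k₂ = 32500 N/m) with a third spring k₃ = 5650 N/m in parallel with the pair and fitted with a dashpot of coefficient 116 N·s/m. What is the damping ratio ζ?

0.0445

Series pair: k_s = k₁k₂/(k₁+k₂) = (33000)(32500)/(33000 + 32500) = 16370 N/m. In parallel with k₃: k_eq = 16370 + 5650 = 22020 N/m.
ω_n = √(k_eq/m) = √(22020/77.3) = 16.88 rad/s.
Critical damping c_c = 2√(k_eq·m) = 2√(22020 × 77.3) = 2610 N·s/m, so ζ = c/c_c = 116/2610 = 0.04445.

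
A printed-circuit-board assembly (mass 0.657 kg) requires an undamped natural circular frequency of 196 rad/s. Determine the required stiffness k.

25200 N/m

k = m·ω_n² = 0.657 × 196.0² = 0.657 × 38420 = 25240 N/m.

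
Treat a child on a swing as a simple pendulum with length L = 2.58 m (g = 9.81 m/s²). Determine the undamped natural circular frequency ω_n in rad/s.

1.95 rad/s

For a simple pendulum ω_n = √(g/L) = √(9.81/2.58) = √3.802 = 1.950 rad/s.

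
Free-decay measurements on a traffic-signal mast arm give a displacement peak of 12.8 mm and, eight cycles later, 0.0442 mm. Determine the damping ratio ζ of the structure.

0.112

Logarithmic decrement δ = (1/n)·ln(x₀/x_n) = (1/8)·ln(12.8/0.0442) = (1/8)·ln(289.6) = 0.7086.
ζ = δ/√(4π² + δ²) = 0.7086/√(39.48 + 0.502) = 0.7086/6.323 = 0.1121.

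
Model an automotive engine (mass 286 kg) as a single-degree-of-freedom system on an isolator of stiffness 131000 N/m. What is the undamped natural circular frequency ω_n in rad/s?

21.4 rad/s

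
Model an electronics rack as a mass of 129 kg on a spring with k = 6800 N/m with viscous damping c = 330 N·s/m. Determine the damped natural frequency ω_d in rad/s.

7.15 rad/s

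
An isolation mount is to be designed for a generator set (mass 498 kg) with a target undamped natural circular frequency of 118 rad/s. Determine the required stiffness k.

k = m·ω_n² = 498 × 118.0² = 498 × 13920 = 6934000 N/m.

6930000 N/m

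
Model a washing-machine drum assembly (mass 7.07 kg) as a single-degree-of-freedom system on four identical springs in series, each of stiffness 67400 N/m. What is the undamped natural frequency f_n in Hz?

7.77 Hz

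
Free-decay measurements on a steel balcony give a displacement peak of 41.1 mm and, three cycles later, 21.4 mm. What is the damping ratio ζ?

0.0346

Logarithmic decrement δ = (1/n)·ln(x₀/x_n) = (1/3)·ln(41.1/21.4) = (1/3)·ln(1.921) = 0.2175.
ζ = δ/√(4π² + δ²) = 0.2175/√(39.48 + 0.0473) = 0.2175/6.287 = 0.03460.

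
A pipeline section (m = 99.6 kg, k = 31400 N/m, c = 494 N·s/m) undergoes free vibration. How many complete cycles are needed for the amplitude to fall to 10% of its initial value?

ζ = c/(2√(km)) = 494/(2√(31400 × 99.6)) = 494/3537 = 0.1397.
Logarithmic decrement δ = 2πζ/√(1 − ζ²) = 2π × 0.1397/√(1 − 0.0195) = 0.8863.
x_n/x₀ = e^(−nδ) ≤ 0.1; take ln: n ≥ ln(1/0.1)/δ = 2.303/0.8863 = 2.598.
So 3 complete cycles are required.

3 cycles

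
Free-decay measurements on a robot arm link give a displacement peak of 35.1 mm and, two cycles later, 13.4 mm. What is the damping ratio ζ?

0.0764

Logarithmic decrement δ = (1/n)·ln(x₀/x_n) = (1/2)·ln(35.1/13.4) = (1/2)·ln(2.619) = 0.4815.
ζ = δ/√(4π² + δ²) = 0.4815/√(39.48 + 0.232) = 0.4815/6.302 = 0.07640.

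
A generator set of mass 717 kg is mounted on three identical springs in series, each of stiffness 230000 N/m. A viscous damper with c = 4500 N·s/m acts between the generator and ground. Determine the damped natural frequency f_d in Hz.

1.57 Hz

Series springs: 1/k_eq = 3/230000, so k_eq = 230000/3 = 76670 N/m.
ω_n = √(k_eq/m) = √(76670/717) = 10.34 rad/s.
Critical damping c_c = 2√(k_eq·m) = 2√(76670 × 717) = 14830 N·s/m, so ζ = c/c_c = 4500/14830 = 0.3035.
ω_d = ω_n√(1 − ζ²) = 10.34 × √(1 − 0.0921) = 9.853 rad/s.
f_d = ω_d/(2π) = 1.568 Hz.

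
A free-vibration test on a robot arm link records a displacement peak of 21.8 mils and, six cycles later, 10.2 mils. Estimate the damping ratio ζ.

Logarithmic decrement δ = (1/n)·ln(x₀/x_n) = (1/6)·ln(21.8/10.2) = (1/6)·ln(2.137) = 0.1266.
ζ = δ/√(4π² + δ²) = 0.1266/√(39.48 + 0.0160) = 0.1266/6.284 = 0.02014.

0.0201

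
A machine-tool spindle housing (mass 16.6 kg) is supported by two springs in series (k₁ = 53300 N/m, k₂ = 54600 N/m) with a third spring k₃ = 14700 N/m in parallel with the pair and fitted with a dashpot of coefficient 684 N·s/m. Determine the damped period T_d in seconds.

0.138 s

Series pair: k_s = k₁k₂/(k₁+k₂) = (53300)(54600)/(53300 + 54600) = 26970 N/m. In parallel with k₃: k_eq = 26970 + 14700 = 41670 N/m.
ω_n = √(k_eq/m) = √(41670/16.6) = 50.10 rad/s.
Critical damping c_c = 2√(k_eq·m) = 2√(41670 × 16.6) = 1663 N·s/m, so ζ = c/c_c = 684/1663 = 0.4112.
ω_d = ω_n√(1 − ζ²) = 50.10 × √(1 − 0.169) = 45.67 rad/s.
T_d = 2π/ω_d = 0.1376 s.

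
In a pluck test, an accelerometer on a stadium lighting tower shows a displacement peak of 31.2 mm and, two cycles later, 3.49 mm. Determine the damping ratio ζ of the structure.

0.172

Logarithmic decrement δ = (1/n)·ln(x₀/x_n) = (1/2)·ln(31.2/3.49) = (1/2)·ln(8.940) = 1.095.
ζ = δ/√(4π² + δ²) = 1.095/√(39.48 + 1.20) = 1.095/6.378 = 0.1717.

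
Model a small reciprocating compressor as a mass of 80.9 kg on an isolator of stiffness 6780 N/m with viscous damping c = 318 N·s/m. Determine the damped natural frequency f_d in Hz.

ω_n = √(k/m) = √(6780/80.9) = 9.155 rad/s.
Critical damping c_c = 2√(k·m) = 2√(6780 × 80.9) = 1481 N·s/m, so ζ = c/c_c = 318/1481 = 0.2147.
ω_d = ω_n√(1 − ζ²) = 9.155 × √(1 − 0.0461) = 8.941 rad/s.
f_d = ω_d/(2π) = 1.423 Hz.

1.42 Hz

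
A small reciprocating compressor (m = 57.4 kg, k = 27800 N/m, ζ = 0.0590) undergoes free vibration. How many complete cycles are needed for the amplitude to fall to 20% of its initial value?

Logarithmic decrement δ = 2πζ/√(1 − ζ²) = 2π × 0.05900/√(1 − 0.00348) = 0.3714.
x_n/x₀ = e^(−nδ) ≤ 0.2; take ln: n ≥ ln(1/0.2)/δ = 1.609/0.3714 = 4.334.
So 5 complete cycles are required.

5 cycles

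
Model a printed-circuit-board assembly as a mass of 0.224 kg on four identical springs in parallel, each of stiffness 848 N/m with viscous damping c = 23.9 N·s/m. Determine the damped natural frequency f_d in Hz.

Parallel springs add: k_eq = 4 × 848 = 3392 N/m.
ω_n = √(k_eq/m) = √(3392/0.224) = 123.1 rad/s.
Critical damping c_c = 2√(k_eq·m) = 2√(3392 × 0.224) = 55.13 N·s/m, so ζ = c/c_c = 23.9/55.13 = 0.4335.
ω_d = ω_n√(1 − ζ²) = 123.1 × √(1 − 0.188) = 110.9 rad/s.
f_d = ω_d/(2π) = 17.65 Hz.

17.6 Hz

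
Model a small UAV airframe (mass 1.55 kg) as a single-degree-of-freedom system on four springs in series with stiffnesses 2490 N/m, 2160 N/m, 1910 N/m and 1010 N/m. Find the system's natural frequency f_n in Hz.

Series springs: 1/k_eq = 1/2490 + 1/2160 + 1/1910 + 1/1010 = 0.002378, so k_eq = 420.5 N/m.
ω_n = √(k_eq/m) = √(420.5/1.55) = √271.3 = 16.47 rad/s.
f_n = ω_n/(2π) = 16.47/6.283 = 2.621 Hz.

2.62 Hz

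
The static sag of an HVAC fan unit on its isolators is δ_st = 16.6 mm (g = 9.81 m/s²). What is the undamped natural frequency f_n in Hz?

ω_n = √(g/δ_st) = √(9.81/0.0166) = √591.0 = 24.31 rad/s.
f_n = ω_n/(2π) = 24.31/6.283 = 3.869 Hz.

3.87 Hz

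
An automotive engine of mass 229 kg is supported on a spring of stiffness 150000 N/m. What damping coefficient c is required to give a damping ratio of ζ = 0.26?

3050 N·s/m

c_c = 2√(k·m) = 2√(150000 × 229) = 11720 N·s/m.
c = ζ·c_c = 0.26 × 11720 = 3048 N·s/m.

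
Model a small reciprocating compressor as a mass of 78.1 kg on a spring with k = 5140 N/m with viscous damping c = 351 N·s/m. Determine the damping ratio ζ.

0.277

ω_n = √(k/m) = √(5140/78.1) = 8.113 rad/s.
Critical damping c_c = 2√(k·m) = 2√(5140 × 78.1) = 1267 N·s/m, so ζ = c/c_c = 351/1267 = 0.2770.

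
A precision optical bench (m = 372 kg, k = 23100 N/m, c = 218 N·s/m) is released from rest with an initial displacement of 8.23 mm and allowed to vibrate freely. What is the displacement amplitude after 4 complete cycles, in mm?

3.23 mm

ζ = c/(2√(km)) = 218/(2√(23100 × 372)) = 218/5863 = 0.03718.
Logarithmic decrement δ = 2πζ/√(1 − ζ²) = 2π × 0.03718/√(1 − 0.00138) = 0.2338.
After n cycles, x_n/x₀ = e^(−nδ), so x_4 = 8.23 × e^(−4 × 0.2338) = 8.23 × 0.3925 = 3.230 mm.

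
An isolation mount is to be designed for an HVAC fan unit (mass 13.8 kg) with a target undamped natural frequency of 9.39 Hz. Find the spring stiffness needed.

48000 N/m

ω_n = 2πf_n = 2π × 9.39 = 59.00 rad/s.
k = m·ω_n² = 13.8 × 59.00² = 13.8 × 3481 = 48040 N/m.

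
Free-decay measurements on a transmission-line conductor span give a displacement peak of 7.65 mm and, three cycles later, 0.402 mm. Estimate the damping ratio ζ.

0.154

Logarithmic decrement δ = (1/n)·ln(x₀/x_n) = (1/3)·ln(7.65/0.402) = (1/3)·ln(19.03) = 0.9820.
ζ = δ/√(4π² + δ²) = 0.9820/√(39.48 + 0.964) = 0.9820/6.359 = 0.1544.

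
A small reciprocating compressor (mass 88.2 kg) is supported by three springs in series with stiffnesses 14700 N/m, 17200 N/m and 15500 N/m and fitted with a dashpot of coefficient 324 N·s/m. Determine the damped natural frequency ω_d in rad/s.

7.49 rad/s

Series springs: 1/k_eq = 1/14700 + 1/17200 + 1/15500 = 0.0001907, so k_eq = 5244 N/m.
ω_n = √(k_eq/m) = √(5244/88.2) = 7.711 rad/s.
Critical damping c_c = 2√(k_eq·m) = 2√(5244 × 88.2) = 1360 N·s/m, so ζ = c/c_c = 324/1360 = 0.2382.
ω_d = ω_n√(1 − ζ²) = 7.711 × √(1 − 0.0567) = 7.489 rad/s.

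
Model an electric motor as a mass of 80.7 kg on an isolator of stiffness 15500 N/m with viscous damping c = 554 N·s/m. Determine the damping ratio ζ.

0.248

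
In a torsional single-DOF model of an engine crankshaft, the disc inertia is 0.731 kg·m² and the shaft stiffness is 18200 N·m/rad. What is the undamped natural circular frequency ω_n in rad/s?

158 rad/s

ω_n = √(k_t/J) = √(18200/0.731) = √24900 = 157.8 rad/s.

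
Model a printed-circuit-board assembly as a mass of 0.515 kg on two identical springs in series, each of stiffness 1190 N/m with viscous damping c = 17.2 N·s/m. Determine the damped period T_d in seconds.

Series springs: 1/k_eq = 2/1190, so k_eq = 1190/2 = 595.0 N/m.
ω_n = √(k_eq/m) = √(595.0/0.515) = 33.99 rad/s.
Critical damping c_c = 2√(k_eq·m) = 2√(595.0 × 0.515) = 35.01 N·s/m, so ζ = c/c_c = 17.2/35.01 = 0.4913.
ω_d = ω_n√(1 − ζ²) = 33.99 × √(1 − 0.241) = 29.61 rad/s.
T_d = 2π/ω_d = 0.2122 s.

0.212 s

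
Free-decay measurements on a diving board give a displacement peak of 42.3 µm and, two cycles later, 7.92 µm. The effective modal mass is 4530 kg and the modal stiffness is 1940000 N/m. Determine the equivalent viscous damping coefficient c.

24800 N·s/m

Logarithmic decrement δ = (1/n)·ln(x₀/x_n) = (1/2)·ln(42.3/7.92) = (1/2)·ln(5.341) = 0.8377.
ζ = δ/√(4π² + δ²) = 0.8377/√(39.48 + 0.702) = 0.8377/6.339 = 0.1322.
c = ζ · 2√(km) = 0.1322 × 2√(1940000 × 4530) = 0.1322 × 187500 = 24780 N·s/m.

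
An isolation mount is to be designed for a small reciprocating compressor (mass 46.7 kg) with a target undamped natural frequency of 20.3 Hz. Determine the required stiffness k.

760000 N/m

ω_n = 2πf_n = 2π × 20.3 = 127.5 rad/s.
k = m·ω_n² = 46.7 × 127.5² = 46.7 × 16270 = 759700 N/m.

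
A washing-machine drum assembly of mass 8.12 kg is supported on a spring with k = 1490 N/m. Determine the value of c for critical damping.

c_c = 2√(k·m) = 2√(1490 × 8.12) = 2 × 110.0 = 220.0 N·s/m.

220 N·s/m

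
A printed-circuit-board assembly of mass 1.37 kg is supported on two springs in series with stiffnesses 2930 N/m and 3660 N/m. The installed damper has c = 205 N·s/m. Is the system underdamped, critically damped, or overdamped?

overdamped

Series springs: 1/k_eq = 1/2930 + 1/3660 = 0.0006145, so k_eq = 1627 N/m.
c_c = 2√(k_eq·m) = 94.43 N·s/m; ζ = c/c_c = 205/94.43 = 2.17.
Since ζ > 1 the system is overdamped.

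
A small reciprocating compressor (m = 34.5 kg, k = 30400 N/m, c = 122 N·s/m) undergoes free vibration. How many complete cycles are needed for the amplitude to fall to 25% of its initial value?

4 cycles

ζ = c/(2√(km)) = 122/(2√(30400 × 34.5)) = 122/2048 = 0.05956.
Logarithmic decrement δ = 2πζ/√(1 − ζ²) = 2π × 0.05956/√(1 − 0.00355) = 0.3749.
x_n/x₀ = e^(−nδ) ≤ 0.25; take ln: n ≥ ln(1/0.25)/δ = 1.386/0.3749 = 3.698.
So 4 complete cycles are required.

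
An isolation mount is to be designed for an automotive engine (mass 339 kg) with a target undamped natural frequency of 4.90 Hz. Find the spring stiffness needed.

321000 N/m

ω_n = 2πf_n = 2π × 4.90 = 30.79 rad/s.
k = m·ω_n² = 339 × 30.79² = 339 × 947.9 = 321300 N/m.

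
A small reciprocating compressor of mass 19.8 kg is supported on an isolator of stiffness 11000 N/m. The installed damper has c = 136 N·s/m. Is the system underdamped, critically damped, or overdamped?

c_c = 2√(k·m) = 933.4 N·s/m; ζ = c/c_c = 136/933.4 = 0.146.
Since ζ < 1 the system is underdamped.

underdamped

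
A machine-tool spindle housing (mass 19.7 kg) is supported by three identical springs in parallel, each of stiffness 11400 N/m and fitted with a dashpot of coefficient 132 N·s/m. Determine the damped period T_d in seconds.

0.151 s

Parallel springs add: k_eq = 3 × 11400 = 34200 N/m.
ω_n = √(k_eq/m) = √(34200/19.7) = 41.67 rad/s.
Critical damping c_c = 2√(k_eq·m) = 2√(34200 × 19.7) = 1642 N·s/m, so ζ = c/c_c = 132/1642 = 0.08041.
ω_d = ω_n√(1 − ζ²) = 41.67 × √(1 − 0.00647) = 41.53 rad/s.
T_d = 2π/ω_d = 0.1513 s.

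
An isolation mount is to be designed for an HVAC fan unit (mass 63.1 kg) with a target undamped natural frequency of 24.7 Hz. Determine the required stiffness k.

1520000 N/m

ω_n = 2πf_n = 2π × 24.7 = 155.2 rad/s.
k = m·ω_n² = 63.1 × 155.2² = 63.1 × 24090 = 1520000 N/m.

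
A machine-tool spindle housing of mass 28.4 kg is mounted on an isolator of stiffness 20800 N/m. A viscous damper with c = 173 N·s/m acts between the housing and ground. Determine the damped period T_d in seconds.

0.234 s

ω_n = √(k/m) = √(20800/28.4) = 27.06 rad/s.
Critical damping c_c = 2√(k·m) = 2√(20800 × 28.4) = 1537 N·s/m, so ζ = c/c_c = 173/1537 = 0.1125.
ω_d = ω_n√(1 − ζ²) = 27.06 × √(1 − 0.0127) = 26.89 rad/s.
T_d = 2π/ω_d = 0.2337 s.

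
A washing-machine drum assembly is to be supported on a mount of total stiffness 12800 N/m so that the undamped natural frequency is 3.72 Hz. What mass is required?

ω_n = 2πf_n = 2π × 3.72 = 23.37 rad/s.
m = k/ω_n² = 12800/23.37² = 12800/546.3 = 23.43 kg.

23.4 kg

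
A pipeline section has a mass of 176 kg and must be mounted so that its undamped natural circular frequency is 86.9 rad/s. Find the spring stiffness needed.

1330000 N/m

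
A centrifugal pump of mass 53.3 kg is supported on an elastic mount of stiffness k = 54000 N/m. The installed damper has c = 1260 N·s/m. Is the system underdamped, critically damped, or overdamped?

underdamped

c_c = 2√(k·m) = 3393 N·s/m; ζ = c/c_c = 1260/3393 = 0.371.
Since ζ < 1 the system is underdamped.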